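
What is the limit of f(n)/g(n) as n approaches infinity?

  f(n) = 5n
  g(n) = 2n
5/2

Since 5n and 2n have the same growth rate (O(n)),
the ratio converges to a constant: 5/2.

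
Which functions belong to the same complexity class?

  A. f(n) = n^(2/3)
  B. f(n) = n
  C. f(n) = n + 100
B and C

Examining each function:
  A. n^(2/3) is O(n^(2/3))
  B. n is O(n)
  C. n + 100 is O(n)

Functions B and C both have the same complexity class.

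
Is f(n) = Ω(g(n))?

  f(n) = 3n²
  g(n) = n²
True

f(n) = 3n² and g(n) = n² are both O(n²).
Big-Ω permits equal growth rates (f ≥ c·g for some c > 0), so f(n) = Ω(g(n)) is true.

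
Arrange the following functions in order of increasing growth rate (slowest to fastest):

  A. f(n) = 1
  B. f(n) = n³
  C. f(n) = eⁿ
A < B < C

Comparing growth rates:
A = 1 is O(1)
B = n³ is O(n³)
C = eⁿ is O(eⁿ)

Therefore, the order from slowest to fastest is: A < B < C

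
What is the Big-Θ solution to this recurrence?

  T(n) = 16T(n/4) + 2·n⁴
Θ(n⁴)

Master Theorem: a = 16, b = 4, f(n) = 2·n⁴.
Compute the critical exponent d = log₄(16) = 2.
Compare f(n) = Θ(n⁴) against n^d:
  k = 4 > d = 2, so f(n) = Ω(n^(d+ε)) — Case 3.
  Regularity: a·(n/b)^4/n^4 = a/b^4 = 16/256 < 1 ✓.
  The top-level work dominates: T(n) = Θ(f(n)) = Θ(n⁴).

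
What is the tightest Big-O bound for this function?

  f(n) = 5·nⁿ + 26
O(nⁿ)

The dominant term in 5·nⁿ + 26 is 5·nⁿ, which is Θ(nⁿ).
Lower-order terms (26) are asymptotically negligible.
Constants are absorbed, so the tightest bound is O(nⁿ).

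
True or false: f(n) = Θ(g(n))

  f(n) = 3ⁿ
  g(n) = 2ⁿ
False

f(n) = 3ⁿ is O(3ⁿ), and g(n) = 2ⁿ is O(2ⁿ).
Since they have different growth rates, f(n) = Θ(g(n)) is false.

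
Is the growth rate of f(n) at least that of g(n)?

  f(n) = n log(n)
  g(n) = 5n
True

f(n) = n log(n) is O(n log n), and g(n) = 5n is O(n).
Since O(n log n) grows at least as fast as O(n), f(n) = Ω(g(n)) is true.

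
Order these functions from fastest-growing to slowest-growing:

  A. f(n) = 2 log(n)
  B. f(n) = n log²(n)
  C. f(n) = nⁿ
C > B > A

Comparing growth rates:
C = nⁿ is O(nⁿ)
B = n log²(n) is O(n log² n)
A = 2 log(n) is O(log n)

Therefore, the order from fastest to slowest is: C > B > A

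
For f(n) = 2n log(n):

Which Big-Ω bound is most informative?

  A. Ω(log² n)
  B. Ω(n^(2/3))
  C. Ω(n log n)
C

f(n) = 2n log(n) is Ω(n log n).
All listed options are valid Big-Ω bounds (lower bounds),
but Ω(n log n) is the tightest (largest valid bound).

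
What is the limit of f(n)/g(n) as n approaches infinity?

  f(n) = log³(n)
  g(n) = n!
0

Since log³(n) (O(log³ n)) grows slower than n! (O(n!)),
the ratio f(n)/g(n) → 0 as n → ∞.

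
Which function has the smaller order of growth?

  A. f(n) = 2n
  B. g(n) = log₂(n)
B

f(n) = 2n is O(n), while g(n) = log₂(n) is O(log n).
Since O(log n) grows slower than O(n), g(n) is dominated.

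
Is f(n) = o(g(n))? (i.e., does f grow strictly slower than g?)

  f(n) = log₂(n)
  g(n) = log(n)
False

f(n) = log₂(n) is O(log n), and g(n) = log(n) is O(log n).
Since they have the same growth rate, f(n) = o(g(n)) is false.
(f = o(g) requires f to grow strictly slower, not equal.)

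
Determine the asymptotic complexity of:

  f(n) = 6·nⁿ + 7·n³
O(nⁿ)

The dominant term in 6·nⁿ + 7·n³ is 6·nⁿ, which is Θ(nⁿ).
Lower-order terms (7·n³) are asymptotically negligible.
Constants are absorbed, so the tightest bound is O(nⁿ).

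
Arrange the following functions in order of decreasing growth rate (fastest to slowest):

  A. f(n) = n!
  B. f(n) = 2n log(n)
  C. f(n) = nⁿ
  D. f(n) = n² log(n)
C > A > D > B

Comparing growth rates:
C = nⁿ is O(nⁿ)
A = n! is O(n!)
D = n² log(n) is O(n² log n)
B = 2n log(n) is O(n log n)

Therefore, the order from fastest to slowest is: C > A > D > B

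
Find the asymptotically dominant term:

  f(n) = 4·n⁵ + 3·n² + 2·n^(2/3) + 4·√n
4·n⁵

Looking at each term:
  - 4·n⁵ is O(n⁵)
  - 3·n² is O(n²)
  - 2·n^(2/3) is O(n^(2/3))
  - 4·√n is O(√n)

The term 4·n⁵ (O(n⁵)) grows fastest and dominates all others.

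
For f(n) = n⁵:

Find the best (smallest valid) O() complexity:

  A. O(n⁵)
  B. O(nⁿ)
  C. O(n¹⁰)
A

f(n) = n⁵ is O(n⁵).
All listed options are valid Big-O bounds (upper bounds),
but O(n⁵) is the tightest (smallest valid bound).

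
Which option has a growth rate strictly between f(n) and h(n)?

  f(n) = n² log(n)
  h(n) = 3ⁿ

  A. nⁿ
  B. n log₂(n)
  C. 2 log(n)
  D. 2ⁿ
D

We need g(n) with n² log(n) = o(g(n)) and g(n) = o(3ⁿ), i.e. O(n² log n) ≺ g ≺ O(3ⁿ).
Check each option:
  A. nⁿ — O(nⁿ) does not grow strictly slower than h(n)
  B. n log₂(n) — O(n log n) does not grow strictly faster than f(n)
  C. 2 log(n) — O(log n) does not grow strictly faster than f(n)
  D. 2ⁿ — O(2ⁿ) is strictly between O(n² log n) and O(3ⁿ) ✓

Only option D (2ⁿ) lies strictly between.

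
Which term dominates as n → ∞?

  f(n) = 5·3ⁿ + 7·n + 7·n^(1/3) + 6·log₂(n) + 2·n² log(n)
5·3ⁿ

Looking at each term:
  - 5·3ⁿ is O(3ⁿ)
  - 7·n is O(n)
  - 7·n^(1/3) is O(n^(1/3))
  - 6·log₂(n) is O(log n)
  - 2·n² log(n) is O(n² log n)

The term 5·3ⁿ (O(3ⁿ)) grows fastest and dominates all others.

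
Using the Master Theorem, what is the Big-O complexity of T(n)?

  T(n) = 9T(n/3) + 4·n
Θ(n²)

Master Theorem: a = 9, b = 3, f(n) = 4·n.
Compute the critical exponent d = log₃(9) = 2.
Compare f(n) = Θ(n) against n^d:
  k = 1 < d = 2, so f(n) = O(n^(d-ε)) — Case 1.
  The recursion cost dominates: T(n) = Θ(n^d) = Θ(n²).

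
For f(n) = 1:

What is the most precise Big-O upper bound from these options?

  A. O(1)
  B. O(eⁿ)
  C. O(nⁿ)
A

f(n) = 1 is O(1).
All listed options are valid Big-O bounds (upper bounds),
but O(1) is the tightest (smallest valid bound).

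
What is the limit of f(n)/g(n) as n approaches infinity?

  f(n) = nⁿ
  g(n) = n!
∞

Since nⁿ (O(nⁿ)) grows faster than n! (O(n!)),
the ratio f(n)/g(n) → ∞ as n → ∞.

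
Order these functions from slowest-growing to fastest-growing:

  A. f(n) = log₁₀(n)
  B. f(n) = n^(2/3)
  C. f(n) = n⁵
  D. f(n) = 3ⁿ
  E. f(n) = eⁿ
A < B < C < E < D

Comparing growth rates:
A = log₁₀(n) is O(log n)
B = n^(2/3) is O(n^(2/3))
C = n⁵ is O(n⁵)
E = eⁿ is O(eⁿ)
D = 3ⁿ is O(3ⁿ)

Therefore, the order from slowest to fastest is: A < B < C < E < D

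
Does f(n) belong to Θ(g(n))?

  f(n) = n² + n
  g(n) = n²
True

f(n) = n² + n and g(n) = n² are both O(n²).
Since they have the same asymptotic growth rate, f(n) = Θ(g(n)) is true.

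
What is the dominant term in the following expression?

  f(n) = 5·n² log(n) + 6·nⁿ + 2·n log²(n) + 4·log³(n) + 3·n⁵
6·nⁿ

Looking at each term:
  - 5·n² log(n) is O(n² log n)
  - 6·nⁿ is O(nⁿ)
  - 2·n log²(n) is O(n log² n)
  - 4·log³(n) is O(log³ n)
  - 3·n⁵ is O(n⁵)

The term 6·nⁿ (O(nⁿ)) grows fastest and dominates all others.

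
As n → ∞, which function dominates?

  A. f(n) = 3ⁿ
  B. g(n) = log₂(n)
A

f(n) = 3ⁿ is O(3ⁿ), while g(n) = log₂(n) is O(log n).
Since O(3ⁿ) grows faster than O(log n), f(n) dominates.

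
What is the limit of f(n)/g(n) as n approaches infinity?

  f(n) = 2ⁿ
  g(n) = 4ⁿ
0

Since 2ⁿ (O(2ⁿ)) grows slower than 4ⁿ (O(4ⁿ)),
the ratio f(n)/g(n) → 0 as n → ∞.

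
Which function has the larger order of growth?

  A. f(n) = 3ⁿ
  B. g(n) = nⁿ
B

f(n) = 3ⁿ is O(3ⁿ), while g(n) = nⁿ is O(nⁿ).
Since O(nⁿ) grows faster than O(3ⁿ), g(n) dominates.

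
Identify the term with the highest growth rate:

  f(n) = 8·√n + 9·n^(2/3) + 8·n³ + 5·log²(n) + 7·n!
7·n!

Looking at each term:
  - 8·√n is O(√n)
  - 9·n^(2/3) is O(n^(2/3))
  - 8·n³ is O(n³)
  - 5·log²(n) is O(log² n)
  - 7·n! is O(n!)

The term 7·n! (O(n!)) grows fastest and dominates all others.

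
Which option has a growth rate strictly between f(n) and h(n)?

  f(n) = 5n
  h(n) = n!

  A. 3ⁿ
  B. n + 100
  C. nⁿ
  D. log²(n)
A

We need g(n) with 5n = o(g(n)) and g(n) = o(n!), i.e. O(n) ≺ g ≺ O(n!).
Check each option:
  A. 3ⁿ — O(3ⁿ) is strictly between O(n) and O(n!) ✓
  B. n + 100 — O(n) does not grow strictly faster than f(n)
  C. nⁿ — O(nⁿ) does not grow strictly slower than h(n)
  D. log²(n) — O(log² n) does not grow strictly faster than f(n)

Only option A (3ⁿ) lies strictly between.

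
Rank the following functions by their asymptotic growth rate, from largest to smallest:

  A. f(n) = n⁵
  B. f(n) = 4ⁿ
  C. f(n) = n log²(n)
B > A > C

Comparing growth rates:
B = 4ⁿ is O(4ⁿ)
A = n⁵ is O(n⁵)
C = n log²(n) is O(n log² n)

Therefore, the order from fastest to slowest is: B > A > C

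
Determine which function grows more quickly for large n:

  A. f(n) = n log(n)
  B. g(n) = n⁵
B

f(n) = n log(n) is O(n log n), while g(n) = n⁵ is O(n⁵).
Since O(n⁵) grows faster than O(n log n), g(n) dominates.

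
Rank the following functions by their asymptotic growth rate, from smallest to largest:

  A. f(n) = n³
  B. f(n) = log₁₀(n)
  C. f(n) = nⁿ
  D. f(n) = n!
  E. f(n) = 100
E < B < A < D < C

Comparing growth rates:
E = 100 is O(1)
B = log₁₀(n) is O(log n)
A = n³ is O(n³)
D = n! is O(n!)
C = nⁿ is O(nⁿ)

Therefore, the order from slowest to fastest is: E < B < A < D < C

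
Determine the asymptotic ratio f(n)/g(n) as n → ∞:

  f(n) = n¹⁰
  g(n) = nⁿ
0

Since n¹⁰ (O(n¹⁰)) grows slower than nⁿ (O(nⁿ)),
the ratio f(n)/g(n) → 0 as n → ∞.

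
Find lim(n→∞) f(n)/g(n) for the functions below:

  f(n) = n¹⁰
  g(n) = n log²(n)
∞

Since n¹⁰ (O(n¹⁰)) grows faster than n log²(n) (O(n log² n)),
the ratio f(n)/g(n) → ∞ as n → ∞.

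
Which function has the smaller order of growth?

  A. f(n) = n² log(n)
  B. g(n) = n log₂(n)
B

f(n) = n² log(n) is O(n² log n), while g(n) = n log₂(n) is O(n log n).
Since O(n log n) grows slower than O(n² log n), g(n) is dominated.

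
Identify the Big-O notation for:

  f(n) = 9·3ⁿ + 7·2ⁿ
O(3ⁿ)

The dominant term in 9·3ⁿ + 7·2ⁿ is 9·3ⁿ, which is Θ(3ⁿ).
Lower-order terms (7·2ⁿ) are asymptotically negligible.
Constants are absorbed, so the tightest bound is O(3ⁿ).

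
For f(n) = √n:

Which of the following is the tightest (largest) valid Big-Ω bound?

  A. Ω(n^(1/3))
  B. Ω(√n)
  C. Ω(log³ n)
B

f(n) = √n is Ω(√n).
All listed options are valid Big-Ω bounds (lower bounds),
but Ω(√n) is the tightest (largest valid bound).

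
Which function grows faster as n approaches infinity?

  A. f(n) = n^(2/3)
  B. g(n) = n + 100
B

f(n) = n^(2/3) is O(n^(2/3)), while g(n) = n + 100 is O(n).
Since O(n) grows faster than O(n^(2/3)), g(n) dominates.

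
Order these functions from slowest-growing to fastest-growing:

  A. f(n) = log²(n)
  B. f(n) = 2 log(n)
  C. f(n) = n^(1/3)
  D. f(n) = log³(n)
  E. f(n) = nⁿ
B < A < D < C < E

Comparing growth rates:
B = 2 log(n) is O(log n)
A = log²(n) is O(log² n)
D = log³(n) is O(log³ n)
C = n^(1/3) is O(n^(1/3))
E = nⁿ is O(nⁿ)

Therefore, the order from slowest to fastest is: B < A < D < C < E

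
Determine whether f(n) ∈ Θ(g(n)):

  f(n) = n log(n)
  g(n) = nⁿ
False

f(n) = n log(n) is O(n log n), and g(n) = nⁿ is O(nⁿ).
Since they have different growth rates, f(n) = Θ(g(n)) is false.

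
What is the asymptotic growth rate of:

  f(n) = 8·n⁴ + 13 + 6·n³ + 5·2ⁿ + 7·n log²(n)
Θ(2ⁿ)

Order the terms by growth rate: 13 ≺ 7·n log²(n) ≺ 6·n³ ≺ 8·n⁴ ≺ 5·2ⁿ.
The fastest-growing term 5·2ⁿ dominates as n → ∞; dropping its constant factor gives Θ(2ⁿ).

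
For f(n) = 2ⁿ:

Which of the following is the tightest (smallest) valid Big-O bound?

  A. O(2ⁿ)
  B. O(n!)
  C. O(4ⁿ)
A

f(n) = 2ⁿ is O(2ⁿ).
All listed options are valid Big-O bounds (upper bounds),
but O(2ⁿ) is the tightest (smallest valid bound).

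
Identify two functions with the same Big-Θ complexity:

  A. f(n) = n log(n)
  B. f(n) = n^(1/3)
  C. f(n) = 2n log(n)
A and C

Examining each function:
  A. n log(n) is O(n log n)
  B. n^(1/3) is O(n^(1/3))
  C. 2n log(n) is O(n log n)

Functions A and C both have the same complexity class.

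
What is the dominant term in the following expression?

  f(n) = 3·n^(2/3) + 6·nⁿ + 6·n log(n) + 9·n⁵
6·nⁿ

Looking at each term:
  - 3·n^(2/3) is O(n^(2/3))
  - 6·nⁿ is O(nⁿ)
  - 6·n log(n) is O(n log n)
  - 9·n⁵ is O(n⁵)

The term 6·nⁿ (O(nⁿ)) grows fastest and dominates all others.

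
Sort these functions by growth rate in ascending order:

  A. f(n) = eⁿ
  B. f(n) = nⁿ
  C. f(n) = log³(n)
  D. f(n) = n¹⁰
C < D < A < B

Comparing growth rates:
C = log³(n) is O(log³ n)
D = n¹⁰ is O(n¹⁰)
A = eⁿ is O(eⁿ)
B = nⁿ is O(nⁿ)

Therefore, the order from slowest to fastest is: C < D < A < B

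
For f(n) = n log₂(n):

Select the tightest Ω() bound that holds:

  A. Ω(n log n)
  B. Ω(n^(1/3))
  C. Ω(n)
A

f(n) = n log₂(n) is Ω(n log n).
All listed options are valid Big-Ω bounds (lower bounds),
but Ω(n log n) is the tightest (largest valid bound).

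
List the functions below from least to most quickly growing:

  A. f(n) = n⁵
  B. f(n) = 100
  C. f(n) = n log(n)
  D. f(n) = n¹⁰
B < C < A < D

Comparing growth rates:
B = 100 is O(1)
C = n log(n) is O(n log n)
A = n⁵ is O(n⁵)
D = n¹⁰ is O(n¹⁰)

Therefore, the order from slowest to fastest is: B < C < A < D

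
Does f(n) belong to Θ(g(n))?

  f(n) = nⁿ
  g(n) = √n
False

f(n) = nⁿ is O(nⁿ), and g(n) = √n is O(√n).
Since they have different growth rates, f(n) = Θ(g(n)) is false.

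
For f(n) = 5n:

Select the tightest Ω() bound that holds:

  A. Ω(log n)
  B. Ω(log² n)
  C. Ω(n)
C

f(n) = 5n is Ω(n).
All listed options are valid Big-Ω bounds (lower bounds),
but Ω(n) is the tightest (largest valid bound).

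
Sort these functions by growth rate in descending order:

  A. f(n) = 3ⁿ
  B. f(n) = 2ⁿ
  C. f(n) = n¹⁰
A > B > C

Comparing growth rates:
A = 3ⁿ is O(3ⁿ)
B = 2ⁿ is O(2ⁿ)
C = n¹⁰ is O(n¹⁰)

Therefore, the order from fastest to slowest is: A > B > C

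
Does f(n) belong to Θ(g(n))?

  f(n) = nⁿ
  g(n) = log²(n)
False

f(n) = nⁿ is O(nⁿ), and g(n) = log²(n) is O(log² n).
Since they have different growth rates, f(n) = Θ(g(n)) is false.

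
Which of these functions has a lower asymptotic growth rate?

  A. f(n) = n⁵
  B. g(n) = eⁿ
A

f(n) = n⁵ is O(n⁵), while g(n) = eⁿ is O(eⁿ).
Since O(n⁵) grows slower than O(eⁿ), f(n) is dominated.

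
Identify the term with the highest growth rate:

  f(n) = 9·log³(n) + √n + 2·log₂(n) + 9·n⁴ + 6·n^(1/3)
9·n⁴

Looking at each term:
  - 9·log³(n) is O(log³ n)
  - √n is O(√n)
  - 2·log₂(n) is O(log n)
  - 9·n⁴ is O(n⁴)
  - 6·n^(1/3) is O(n^(1/3))

The term 9·n⁴ (O(n⁴)) grows fastest and dominates all others.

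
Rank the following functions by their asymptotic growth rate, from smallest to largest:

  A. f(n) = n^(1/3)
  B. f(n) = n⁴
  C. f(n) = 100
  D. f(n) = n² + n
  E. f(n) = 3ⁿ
C < A < D < B < E

Comparing growth rates:
C = 100 is O(1)
A = n^(1/3) is O(n^(1/3))
D = n² + n is O(n²)
B = n⁴ is O(n⁴)
E = 3ⁿ is O(3ⁿ)

Therefore, the order from slowest to fastest is: C < A < D < B < E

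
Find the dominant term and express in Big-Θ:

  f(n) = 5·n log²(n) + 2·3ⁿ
Θ(3ⁿ)

Order the terms by growth rate: 5·n log²(n) ≺ 2·3ⁿ.
The fastest-growing term 2·3ⁿ dominates as n → ∞; dropping its constant factor gives Θ(3ⁿ).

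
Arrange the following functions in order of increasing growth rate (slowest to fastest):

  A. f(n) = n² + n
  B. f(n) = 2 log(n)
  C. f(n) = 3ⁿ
B < A < C

Comparing growth rates:
B = 2 log(n) is O(log n)
A = n² + n is O(n²)
C = 3ⁿ is O(3ⁿ)

Therefore, the order from slowest to fastest is: B < A < C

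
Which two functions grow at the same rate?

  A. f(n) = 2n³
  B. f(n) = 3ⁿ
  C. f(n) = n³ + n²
A and C

Examining each function:
  A. 2n³ is O(n³)
  B. 3ⁿ is O(3ⁿ)
  C. n³ + n² is O(n³)

Functions A and C both have the same complexity class.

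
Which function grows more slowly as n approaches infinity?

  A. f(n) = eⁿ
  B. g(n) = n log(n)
B

f(n) = eⁿ is O(eⁿ), while g(n) = n log(n) is O(n log n).
Since O(n log n) grows slower than O(eⁿ), g(n) is dominated.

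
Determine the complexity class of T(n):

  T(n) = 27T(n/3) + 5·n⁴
Θ(n⁴)

Master Theorem: a = 27, b = 3, f(n) = 5·n⁴.
Compute the critical exponent d = log₃(27) = 3.
Compare f(n) = Θ(n⁴) against n^d:
  k = 4 > d = 3, so f(n) = Ω(n^(d+ε)) — Case 3.
  Regularity: a·(n/b)^4/n^4 = a/b^4 = 27/81 < 1 ✓.
  The top-level work dominates: T(n) = Θ(f(n)) = Θ(n⁴).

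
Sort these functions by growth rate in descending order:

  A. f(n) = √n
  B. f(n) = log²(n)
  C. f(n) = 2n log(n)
C > A > B

Comparing growth rates:
C = 2n log(n) is O(n log n)
A = √n is O(√n)
B = log²(n) is O(log² n)

Therefore, the order from fastest to slowest is: C > A > B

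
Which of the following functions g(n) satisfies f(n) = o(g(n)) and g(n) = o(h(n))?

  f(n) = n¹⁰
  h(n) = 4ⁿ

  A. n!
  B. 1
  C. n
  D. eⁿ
D

We need g(n) with n¹⁰ = o(g(n)) and g(n) = o(4ⁿ), i.e. O(n¹⁰) ≺ g ≺ O(4ⁿ).
Check each option:
  A. n! — O(n!) does not grow strictly slower than h(n)
  B. 1 — O(1) does not grow strictly faster than f(n)
  C. n — O(n) does not grow strictly faster than f(n)
  D. eⁿ — O(eⁿ) is strictly between O(n¹⁰) and O(4ⁿ) ✓

Only option D (eⁿ) lies strictly between.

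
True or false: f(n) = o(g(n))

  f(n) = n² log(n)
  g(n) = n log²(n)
False

f(n) = n² log(n) is O(n² log n), and g(n) = n log²(n) is O(n log² n).
Since O(n² log n) grows faster than or equal to O(n log² n), f(n) = o(g(n)) is false.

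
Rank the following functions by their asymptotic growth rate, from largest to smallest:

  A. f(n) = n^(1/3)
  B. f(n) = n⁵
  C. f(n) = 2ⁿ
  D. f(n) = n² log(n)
C > B > D > A

Comparing growth rates:
C = 2ⁿ is O(2ⁿ)
B = n⁵ is O(n⁵)
D = n² log(n) is O(n² log n)
A = n^(1/3) is O(n^(1/3))

Therefore, the order from fastest to slowest is: C > B > D > A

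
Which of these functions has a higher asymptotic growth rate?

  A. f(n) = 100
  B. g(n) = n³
B

f(n) = 100 is O(1), while g(n) = n³ is O(n³).
Since O(n³) grows faster than O(1), g(n) dominates.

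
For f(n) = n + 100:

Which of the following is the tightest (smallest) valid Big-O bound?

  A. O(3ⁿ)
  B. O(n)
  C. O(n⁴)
B

f(n) = n + 100 is O(n).
All listed options are valid Big-O bounds (upper bounds),
but O(n) is the tightest (smallest valid bound).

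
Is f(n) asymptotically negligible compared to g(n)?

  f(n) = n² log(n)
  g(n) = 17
False

f(n) = n² log(n) is O(n² log n), and g(n) = 17 is O(1).
Since O(n² log n) grows faster than or equal to O(1), f(n) = o(g(n)) is false.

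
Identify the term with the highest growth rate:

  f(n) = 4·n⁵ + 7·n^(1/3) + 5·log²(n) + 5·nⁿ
5·nⁿ

Looking at each term:
  - 4·n⁵ is O(n⁵)
  - 7·n^(1/3) is O(n^(1/3))
  - 5·log²(n) is O(log² n)
  - 5·nⁿ is O(nⁿ)

The term 5·nⁿ (O(nⁿ)) grows fastest and dominates all others.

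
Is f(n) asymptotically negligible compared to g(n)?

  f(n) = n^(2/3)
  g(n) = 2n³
True

f(n) = n^(2/3) is O(n^(2/3)), and g(n) = 2n³ is O(n³).
Since O(n^(2/3)) grows strictly slower than O(n³), f(n) = o(g(n)) is true.
This means lim(n→∞) f(n)/g(n) = 0.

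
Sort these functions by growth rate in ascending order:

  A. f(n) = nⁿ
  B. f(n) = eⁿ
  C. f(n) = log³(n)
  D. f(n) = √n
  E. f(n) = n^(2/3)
C < D < E < B < A

Comparing growth rates:
C = log³(n) is O(log³ n)
D = √n is O(√n)
E = n^(2/3) is O(n^(2/3))
B = eⁿ is O(eⁿ)
A = nⁿ is O(nⁿ)

Therefore, the order from slowest to fastest is: C < D < E < B < A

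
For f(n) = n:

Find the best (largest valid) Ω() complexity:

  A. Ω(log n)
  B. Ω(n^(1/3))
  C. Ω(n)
C

f(n) = n is Ω(n).
All listed options are valid Big-Ω bounds (lower bounds),
but Ω(n) is the tightest (largest valid bound).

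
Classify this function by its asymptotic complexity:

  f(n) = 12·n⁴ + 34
O(n⁴)

The dominant term in 12·n⁴ + 34 is 12·n⁴, which is Θ(n⁴).
Lower-order terms (34) are asymptotically negligible.
Constants are absorbed, so the tightest bound is O(n⁴).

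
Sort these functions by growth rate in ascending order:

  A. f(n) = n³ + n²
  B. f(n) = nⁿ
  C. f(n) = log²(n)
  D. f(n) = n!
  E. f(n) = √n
C < E < A < D < B

Comparing growth rates:
C = log²(n) is O(log² n)
E = √n is O(√n)
A = n³ + n² is O(n³)
D = n! is O(n!)
B = nⁿ is O(nⁿ)

Therefore, the order from slowest to fastest is: C < E < A < D < B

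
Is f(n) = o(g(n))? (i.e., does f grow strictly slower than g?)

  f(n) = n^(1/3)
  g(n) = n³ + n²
True

f(n) = n^(1/3) is O(n^(1/3)), and g(n) = n³ + n² is O(n³).
Since O(n^(1/3)) grows strictly slower than O(n³), f(n) = o(g(n)) is true.
This means lim(n→∞) f(n)/g(n) = 0.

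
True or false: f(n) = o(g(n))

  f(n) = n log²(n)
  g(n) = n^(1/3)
False

f(n) = n log²(n) is O(n log² n), and g(n) = n^(1/3) is O(n^(1/3)).
Since O(n log² n) grows faster than or equal to O(n^(1/3)), f(n) = o(g(n)) is false.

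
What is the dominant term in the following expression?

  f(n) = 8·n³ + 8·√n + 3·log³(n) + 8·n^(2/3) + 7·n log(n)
8·n³

Looking at each term:
  - 8·n³ is O(n³)
  - 8·√n is O(√n)
  - 3·log³(n) is O(log³ n)
  - 8·n^(2/3) is O(n^(2/3))
  - 7·n log(n) is O(n log n)

The term 8·n³ (O(n³)) grows fastest and dominates all others.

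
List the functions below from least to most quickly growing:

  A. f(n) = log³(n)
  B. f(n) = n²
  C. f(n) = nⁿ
A < B < C

Comparing growth rates:
A = log³(n) is O(log³ n)
B = n² is O(n²)
C = nⁿ is O(nⁿ)

Therefore, the order from slowest to fastest is: A < B < C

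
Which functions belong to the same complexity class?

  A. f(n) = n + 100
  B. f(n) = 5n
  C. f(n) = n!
A and B

Examining each function:
  A. n + 100 is O(n)
  B. 5n is O(n)
  C. n! is O(n!)

Functions A and B both have the same complexity class.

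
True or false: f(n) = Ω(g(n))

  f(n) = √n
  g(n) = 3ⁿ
False

f(n) = √n is O(√n), and g(n) = 3ⁿ is O(3ⁿ).
Since O(√n) grows slower than O(3ⁿ), f(n) = Ω(g(n)) is false.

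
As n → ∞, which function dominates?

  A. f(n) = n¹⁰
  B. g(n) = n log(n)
A

f(n) = n¹⁰ is O(n¹⁰), while g(n) = n log(n) is O(n log n).
Since O(n¹⁰) grows faster than O(n log n), f(n) dominates.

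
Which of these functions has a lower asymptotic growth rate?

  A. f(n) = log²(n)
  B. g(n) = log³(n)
A

f(n) = log²(n) is O(log² n), while g(n) = log³(n) is O(log³ n).
Since O(log² n) grows slower than O(log³ n), f(n) is dominated.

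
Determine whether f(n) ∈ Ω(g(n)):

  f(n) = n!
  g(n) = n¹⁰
True

f(n) = n! is O(n!), and g(n) = n¹⁰ is O(n¹⁰).
Since O(n!) grows at least as fast as O(n¹⁰), f(n) = Ω(g(n)) is true.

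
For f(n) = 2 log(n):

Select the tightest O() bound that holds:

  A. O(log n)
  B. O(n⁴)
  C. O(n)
A

f(n) = 2 log(n) is O(log n).
All listed options are valid Big-O bounds (upper bounds),
but O(log n) is the tightest (smallest valid bound).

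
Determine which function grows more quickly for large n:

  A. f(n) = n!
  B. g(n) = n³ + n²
A

f(n) = n! is O(n!), while g(n) = n³ + n² is O(n³).
Since O(n!) grows faster than O(n³), f(n) dominates.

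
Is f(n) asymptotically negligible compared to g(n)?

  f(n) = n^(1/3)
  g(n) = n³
True

f(n) = n^(1/3) is O(n^(1/3)), and g(n) = n³ is O(n³).
Since O(n^(1/3)) grows strictly slower than O(n³), f(n) = o(g(n)) is true.
This means lim(n→∞) f(n)/g(n) = 0.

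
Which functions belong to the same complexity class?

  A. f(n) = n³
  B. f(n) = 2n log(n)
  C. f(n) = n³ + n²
A and C

Examining each function:
  A. n³ is O(n³)
  B. 2n log(n) is O(n log n)
  C. n³ + n² is O(n³)

Functions A and C both have the same complexity class.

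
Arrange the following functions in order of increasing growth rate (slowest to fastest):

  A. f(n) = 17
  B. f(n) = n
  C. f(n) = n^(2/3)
A < C < B

Comparing growth rates:
A = 17 is O(1)
C = n^(2/3) is O(n^(2/3))
B = n is O(n)

Therefore, the order from slowest to fastest is: A < C < B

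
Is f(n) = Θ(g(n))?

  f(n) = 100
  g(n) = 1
True

f(n) = 100 and g(n) = 1 are both O(1).
Since they have the same asymptotic growth rate, f(n) = Θ(g(n)) is true.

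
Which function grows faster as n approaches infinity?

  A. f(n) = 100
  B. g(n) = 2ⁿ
B

f(n) = 100 is O(1), while g(n) = 2ⁿ is O(2ⁿ).
Since O(2ⁿ) grows faster than O(1), g(n) dominates.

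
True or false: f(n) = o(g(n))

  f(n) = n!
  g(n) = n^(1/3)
False

f(n) = n! is O(n!), and g(n) = n^(1/3) is O(n^(1/3)).
Since O(n!) grows faster than or equal to O(n^(1/3)), f(n) = o(g(n)) is false.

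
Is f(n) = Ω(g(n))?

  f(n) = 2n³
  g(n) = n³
True

f(n) = 2n³ and g(n) = n³ are both O(n³).
Big-Ω permits equal growth rates (f ≥ c·g for some c > 0), so f(n) = Ω(g(n)) is true.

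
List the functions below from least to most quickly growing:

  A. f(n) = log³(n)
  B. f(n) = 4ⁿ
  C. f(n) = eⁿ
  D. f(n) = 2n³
A < D < C < B

Comparing growth rates:
A = log³(n) is O(log³ n)
D = 2n³ is O(n³)
C = eⁿ is O(eⁿ)
B = 4ⁿ is O(4ⁿ)

Therefore, the order from slowest to fastest is: A < D < C < B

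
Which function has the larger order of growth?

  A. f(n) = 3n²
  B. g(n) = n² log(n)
B

f(n) = 3n² is O(n²), while g(n) = n² log(n) is O(n² log n).
Since O(n² log n) grows faster than O(n²), g(n) dominates.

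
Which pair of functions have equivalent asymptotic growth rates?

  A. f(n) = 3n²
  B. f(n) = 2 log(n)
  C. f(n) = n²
A and C

Examining each function:
  A. 3n² is O(n²)
  B. 2 log(n) is O(log n)
  C. n² is O(n²)

Functions A and C both have the same complexity class.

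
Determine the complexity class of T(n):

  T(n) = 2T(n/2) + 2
Θ(n)

Master Theorem: a = 2, b = 2, f(n) = 2.
Compute the critical exponent d = log₂(2) = 1.
Compare f(n) = Θ(1) against n^d:
  k = 0 < d = 1, so f(n) = O(n^(d-ε)) — Case 1.
  The recursion cost dominates: T(n) = Θ(n^d) = Θ(n).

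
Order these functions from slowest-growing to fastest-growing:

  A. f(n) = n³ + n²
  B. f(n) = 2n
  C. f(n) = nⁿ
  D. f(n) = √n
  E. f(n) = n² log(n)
D < B < E < A < C

Comparing growth rates:
D = √n is O(√n)
B = 2n is O(n)
E = n² log(n) is O(n² log n)
A = n³ + n² is O(n³)
C = nⁿ is O(nⁿ)

Therefore, the order from slowest to fastest is: D < B < E < A < C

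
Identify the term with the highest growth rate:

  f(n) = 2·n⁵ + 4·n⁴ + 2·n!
2·n!

Looking at each term:
  - 2·n⁵ is O(n⁵)
  - 4·n⁴ is O(n⁴)
  - 2·n! is O(n!)

The term 2·n! (O(n!)) grows fastest and dominates all others.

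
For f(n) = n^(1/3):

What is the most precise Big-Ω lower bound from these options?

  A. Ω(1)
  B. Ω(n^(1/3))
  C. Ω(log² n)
B

f(n) = n^(1/3) is Ω(n^(1/3)).
All listed options are valid Big-Ω bounds (lower bounds),
but Ω(n^(1/3)) is the tightest (largest valid bound).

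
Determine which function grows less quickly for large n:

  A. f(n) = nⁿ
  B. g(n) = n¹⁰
B

f(n) = nⁿ is O(nⁿ), while g(n) = n¹⁰ is O(n¹⁰).
Since O(n¹⁰) grows slower than O(nⁿ), g(n) is dominated.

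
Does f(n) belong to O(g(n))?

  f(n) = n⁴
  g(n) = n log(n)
False

f(n) = n⁴ is O(n⁴), and g(n) = n log(n) is O(n log n).
Since O(n⁴) grows faster than O(n log n), f(n) = O(g(n)) is false.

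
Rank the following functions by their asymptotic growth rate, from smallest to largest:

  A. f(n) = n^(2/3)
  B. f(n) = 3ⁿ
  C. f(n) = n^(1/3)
C < A < B

Comparing growth rates:
C = n^(1/3) is O(n^(1/3))
A = n^(2/3) is O(n^(2/3))
B = 3ⁿ is O(3ⁿ)

Therefore, the order from slowest to fastest is: C < A < B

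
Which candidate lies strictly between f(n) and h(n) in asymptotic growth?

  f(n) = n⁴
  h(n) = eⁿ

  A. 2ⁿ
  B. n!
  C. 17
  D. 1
A

We need g(n) with n⁴ = o(g(n)) and g(n) = o(eⁿ), i.e. O(n⁴) ≺ g ≺ O(eⁿ).
Check each option:
  A. 2ⁿ — O(2ⁿ) is strictly between O(n⁴) and O(eⁿ) ✓
  B. n! — O(n!) does not grow strictly slower than h(n)
  C. 17 — O(1) does not grow strictly faster than f(n)
  D. 1 — O(1) does not grow strictly faster than f(n)

Only option A (2ⁿ) lies strictly between.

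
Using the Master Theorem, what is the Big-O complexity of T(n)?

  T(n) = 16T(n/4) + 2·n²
Θ(n² log n)

Master Theorem: a = 16, b = 4, f(n) = 2·n².
Compute the critical exponent d = log₄(16) = 2.
Compare f(n) = Θ(n²) against n^d:
  k = 2 = d, so f(n) = Θ(n^d) — Case 2.
  Work is balanced across levels: T(n) = Θ(n^d log n) = Θ(n² log n).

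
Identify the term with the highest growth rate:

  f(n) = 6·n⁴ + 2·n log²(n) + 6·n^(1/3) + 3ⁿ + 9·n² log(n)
3ⁿ

Looking at each term:
  - 6·n⁴ is O(n⁴)
  - 2·n log²(n) is O(n log² n)
  - 6·n^(1/3) is O(n^(1/3))
  - 3ⁿ is O(3ⁿ)
  - 9·n² log(n) is O(n² log n)

The term 3ⁿ (O(3ⁿ)) grows fastest and dominates all others.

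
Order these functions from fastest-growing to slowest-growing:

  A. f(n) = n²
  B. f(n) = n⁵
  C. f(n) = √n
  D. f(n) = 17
B > A > C > D

Comparing growth rates:
B = n⁵ is O(n⁵)
A = n² is O(n²)
C = √n is O(√n)
D = 17 is O(1)

Therefore, the order from fastest to slowest is: B > A > C > D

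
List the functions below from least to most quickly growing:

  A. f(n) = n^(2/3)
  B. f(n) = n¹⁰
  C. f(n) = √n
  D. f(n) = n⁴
C < A < D < B

Comparing growth rates:
C = √n is O(√n)
A = n^(2/3) is O(n^(2/3))
D = n⁴ is O(n⁴)
B = n¹⁰ is O(n¹⁰)

Therefore, the order from slowest to fastest is: C < A < D < B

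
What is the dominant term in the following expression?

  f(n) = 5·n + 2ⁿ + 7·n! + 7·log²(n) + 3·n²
7·n!

Looking at each term:
  - 5·n is O(n)
  - 2ⁿ is O(2ⁿ)
  - 7·n! is O(n!)
  - 7·log²(n) is O(log² n)
  - 3·n² is O(n²)

The term 7·n! (O(n!)) grows fastest and dominates all others.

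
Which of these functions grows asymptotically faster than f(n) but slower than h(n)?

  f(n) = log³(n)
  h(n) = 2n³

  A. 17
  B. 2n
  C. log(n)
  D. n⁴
B

We need g(n) with log³(n) = o(g(n)) and g(n) = o(2n³), i.e. O(log³ n) ≺ g ≺ O(n³).
Check each option:
  A. 17 — O(1) does not grow strictly faster than f(n)
  B. 2n — O(n) is strictly between O(log³ n) and O(n³) ✓
  C. log(n) — O(log n) does not grow strictly faster than f(n)
  D. n⁴ — O(n⁴) does not grow strictly slower than h(n)

Only option B (2n) lies strictly between.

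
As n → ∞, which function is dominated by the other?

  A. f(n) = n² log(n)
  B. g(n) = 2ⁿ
A

f(n) = n² log(n) is O(n² log n), while g(n) = 2ⁿ is O(2ⁿ).
Since O(n² log n) grows slower than O(2ⁿ), f(n) is dominated.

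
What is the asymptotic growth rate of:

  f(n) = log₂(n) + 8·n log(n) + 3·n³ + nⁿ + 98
Θ(nⁿ)

Order the terms by growth rate: 98 ≺ log₂(n) ≺ 8·n log(n) ≺ 3·n³ ≺ nⁿ.
The fastest-growing term nⁿ dominates as n → ∞; dropping its constant factor gives Θ(nⁿ).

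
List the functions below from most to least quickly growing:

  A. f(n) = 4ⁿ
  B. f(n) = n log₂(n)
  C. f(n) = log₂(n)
A > B > C

Comparing growth rates:
A = 4ⁿ is O(4ⁿ)
B = n log₂(n) is O(n log n)
C = log₂(n) is O(log n)

Therefore, the order from fastest to slowest is: A > B > C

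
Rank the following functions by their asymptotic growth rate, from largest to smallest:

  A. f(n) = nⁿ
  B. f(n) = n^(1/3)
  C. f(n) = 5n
A > C > B

Comparing growth rates:
A = nⁿ is O(nⁿ)
C = 5n is O(n)
B = n^(1/3) is O(n^(1/3))

Therefore, the order from fastest to slowest is: A > C > B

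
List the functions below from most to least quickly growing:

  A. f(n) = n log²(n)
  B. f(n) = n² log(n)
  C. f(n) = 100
B > A > C

Comparing growth rates:
B = n² log(n) is O(n² log n)
A = n log²(n) is O(n log² n)
C = 100 is O(1)

Therefore, the order from fastest to slowest is: B > A > C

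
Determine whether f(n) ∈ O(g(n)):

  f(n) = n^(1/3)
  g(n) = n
True

f(n) = n^(1/3) is O(n^(1/3)), and g(n) = n is O(n).
Since O(n^(1/3)) ⊆ O(n) (f grows no faster than g), f(n) = O(g(n)) is true.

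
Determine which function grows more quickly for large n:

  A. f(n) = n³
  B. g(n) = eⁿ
B

f(n) = n³ is O(n³), while g(n) = eⁿ is O(eⁿ).
Since O(eⁿ) grows faster than O(n³), g(n) dominates.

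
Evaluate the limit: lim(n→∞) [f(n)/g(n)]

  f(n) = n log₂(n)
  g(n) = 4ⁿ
0

Since n log₂(n) (O(n log n)) grows slower than 4ⁿ (O(4ⁿ)),
the ratio f(n)/g(n) → 0 as n → ∞.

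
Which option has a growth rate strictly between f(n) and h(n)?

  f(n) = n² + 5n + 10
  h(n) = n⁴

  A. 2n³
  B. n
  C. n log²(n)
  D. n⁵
A

We need g(n) with n² + 5n + 10 = o(g(n)) and g(n) = o(n⁴), i.e. O(n²) ≺ g ≺ O(n⁴).
Check each option:
  A. 2n³ — O(n³) is strictly between O(n²) and O(n⁴) ✓
  B. n — O(n) does not grow strictly faster than f(n)
  C. n log²(n) — O(n log² n) does not grow strictly faster than f(n)
  D. n⁵ — O(n⁵) does not grow strictly slower than h(n)

Only option A (2n³) lies strictly between.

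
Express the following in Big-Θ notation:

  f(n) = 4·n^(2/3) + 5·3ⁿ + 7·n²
Θ(3ⁿ)

Order the terms by growth rate: 4·n^(2/3) ≺ 7·n² ≺ 5·3ⁿ.
The fastest-growing term 5·3ⁿ dominates as n → ∞; dropping its constant factor gives Θ(3ⁿ).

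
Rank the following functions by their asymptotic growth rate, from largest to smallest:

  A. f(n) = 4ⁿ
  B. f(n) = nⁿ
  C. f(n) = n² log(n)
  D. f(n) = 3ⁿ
B > A > D > C

Comparing growth rates:
B = nⁿ is O(nⁿ)
A = 4ⁿ is O(4ⁿ)
D = 3ⁿ is O(3ⁿ)
C = n² log(n) is O(n² log n)

Therefore, the order from fastest to slowest is: B > A > D > C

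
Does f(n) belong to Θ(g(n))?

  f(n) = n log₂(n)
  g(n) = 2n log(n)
True

f(n) = n log₂(n) and g(n) = 2n log(n) are both O(n log n).
Since they have the same asymptotic growth rate, f(n) = Θ(g(n)) is true.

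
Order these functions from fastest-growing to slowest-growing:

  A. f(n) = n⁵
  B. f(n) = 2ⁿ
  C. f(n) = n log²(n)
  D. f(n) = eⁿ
D > B > A > C

Comparing growth rates:
D = eⁿ is O(eⁿ)
B = 2ⁿ is O(2ⁿ)
A = n⁵ is O(n⁵)
C = n log²(n) is O(n log² n)

Therefore, the order from fastest to slowest is: D > B > A > C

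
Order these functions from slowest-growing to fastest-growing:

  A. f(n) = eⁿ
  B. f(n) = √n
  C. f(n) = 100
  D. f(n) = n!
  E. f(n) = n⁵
C < B < E < A < D

Comparing growth rates:
C = 100 is O(1)
B = √n is O(√n)
E = n⁵ is O(n⁵)
A = eⁿ is O(eⁿ)
D = n! is O(n!)

Therefore, the order from slowest to fastest is: C < B < E < A < D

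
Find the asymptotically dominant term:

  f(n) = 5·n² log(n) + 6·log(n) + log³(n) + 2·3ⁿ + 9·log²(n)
2·3ⁿ

Looking at each term:
  - 5·n² log(n) is O(n² log n)
  - 6·log(n) is O(log n)
  - log³(n) is O(log³ n)
  - 2·3ⁿ is O(3ⁿ)
  - 9·log²(n) is O(log² n)

The term 2·3ⁿ (O(3ⁿ)) grows fastest and dominates all others.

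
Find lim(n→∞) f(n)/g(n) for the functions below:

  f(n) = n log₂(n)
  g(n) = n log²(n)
0

Since n log₂(n) (O(n log n)) grows slower than n log²(n) (O(n log² n)),
the ratio f(n)/g(n) → 0 as n → ∞.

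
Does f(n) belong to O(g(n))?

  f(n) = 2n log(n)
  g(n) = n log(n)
True

f(n) = 2n log(n) and g(n) = n log(n) are both O(n log n).
Big-O permits equal growth rates (f ≤ c·g for some c), so f(n) = O(g(n)) is true.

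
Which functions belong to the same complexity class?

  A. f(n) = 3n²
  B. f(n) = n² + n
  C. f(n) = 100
A and B

Examining each function:
  A. 3n² is O(n²)
  B. n² + n is O(n²)
  C. 100 is O(1)

Functions A and B both have the same complexity class.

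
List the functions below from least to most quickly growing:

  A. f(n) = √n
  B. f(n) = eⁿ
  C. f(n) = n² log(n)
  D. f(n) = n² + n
A < D < C < B

Comparing growth rates:
A = √n is O(√n)
D = n² + n is O(n²)
C = n² log(n) is O(n² log n)
B = eⁿ is O(eⁿ)

Therefore, the order from slowest to fastest is: A < D < C < B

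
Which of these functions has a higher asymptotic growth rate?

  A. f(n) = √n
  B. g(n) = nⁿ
B

f(n) = √n is O(√n), while g(n) = nⁿ is O(nⁿ).
Since O(nⁿ) grows faster than O(√n), g(n) dominates.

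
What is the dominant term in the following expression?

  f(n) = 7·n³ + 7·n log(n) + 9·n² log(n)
7·n³

Looking at each term:
  - 7·n³ is O(n³)
  - 7·n log(n) is O(n log n)
  - 9·n² log(n) is O(n² log n)

The term 7·n³ (O(n³)) grows fastest and dominates all others.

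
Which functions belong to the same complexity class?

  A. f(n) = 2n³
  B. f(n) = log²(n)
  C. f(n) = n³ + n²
A and C

Examining each function:
  A. 2n³ is O(n³)
  B. log²(n) is O(log² n)
  C. n³ + n² is O(n³)

Functions A and C both have the same complexity class.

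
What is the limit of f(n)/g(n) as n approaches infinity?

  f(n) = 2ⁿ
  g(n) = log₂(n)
∞

Since 2ⁿ (O(2ⁿ)) grows faster than log₂(n) (O(log n)),
the ratio f(n)/g(n) → ∞ as n → ∞.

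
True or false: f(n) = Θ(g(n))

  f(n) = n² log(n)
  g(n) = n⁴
False

f(n) = n² log(n) is O(n² log n), and g(n) = n⁴ is O(n⁴).
Since they have different growth rates, f(n) = Θ(g(n)) is false.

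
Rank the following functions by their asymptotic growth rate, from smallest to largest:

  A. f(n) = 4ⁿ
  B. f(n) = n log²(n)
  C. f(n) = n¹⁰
B < C < A

Comparing growth rates:
B = n log²(n) is O(n log² n)
C = n¹⁰ is O(n¹⁰)
A = 4ⁿ is O(4ⁿ)

Therefore, the order from slowest to fastest is: B < C < A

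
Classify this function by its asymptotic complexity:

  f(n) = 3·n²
O(n²)

The dominant term in 3·n² is 3·n², which is Θ(n²).
Constants are absorbed, so the tightest bound is O(n²).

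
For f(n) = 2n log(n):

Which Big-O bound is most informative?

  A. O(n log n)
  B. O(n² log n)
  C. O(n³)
A

f(n) = 2n log(n) is O(n log n).
All listed options are valid Big-O bounds (upper bounds),
but O(n log n) is the tightest (smallest valid bound).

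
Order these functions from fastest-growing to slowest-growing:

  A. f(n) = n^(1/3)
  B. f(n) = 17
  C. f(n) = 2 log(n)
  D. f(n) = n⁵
D > A > C > B

Comparing growth rates:
D = n⁵ is O(n⁵)
A = n^(1/3) is O(n^(1/3))
C = 2 log(n) is O(log n)
B = 17 is O(1)

Therefore, the order from fastest to slowest is: D > A > C > B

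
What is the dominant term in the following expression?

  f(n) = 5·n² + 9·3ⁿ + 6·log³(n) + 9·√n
9·3ⁿ

Looking at each term:
  - 5·n² is O(n²)
  - 9·3ⁿ is O(3ⁿ)
  - 6·log³(n) is O(log³ n)
  - 9·√n is O(√n)

The term 9·3ⁿ (O(3ⁿ)) grows fastest and dominates all others.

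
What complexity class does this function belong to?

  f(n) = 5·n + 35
O(n)

The dominant term in 5·n + 35 is 5·n, which is Θ(n).
Lower-order terms (35) are asymptotically negligible.
Constants are absorbed, so the tightest bound is O(n).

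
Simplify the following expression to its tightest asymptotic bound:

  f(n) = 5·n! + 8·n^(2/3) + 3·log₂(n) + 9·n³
Θ(n!)

Order the terms by growth rate: 3·log₂(n) ≺ 8·n^(2/3) ≺ 9·n³ ≺ 5·n!.
The fastest-growing term 5·n! dominates as n → ∞; dropping its constant factor gives Θ(n!).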